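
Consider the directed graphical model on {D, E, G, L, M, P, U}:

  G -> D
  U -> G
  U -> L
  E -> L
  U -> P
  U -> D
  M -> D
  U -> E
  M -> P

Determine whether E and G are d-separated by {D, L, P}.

No — E and G are not d-separated given {D, L, P}.

There are 6 undirected paths between E and G; checking each against the conditioning set {D, L, P}:
Path 1: E → L ← U → D ← G
  L is a collider and L is conditioned on, which opens it; U is a fork and U is not conditioned on; D is a collider and D is conditioned on, which opens it — no node blocks this path, so it is active.
Path 2: E → L ← U → G
  L is a collider and L is conditioned on, which opens it; U is a fork and U is not conditioned on — no node blocks this path, so it is active.
Path 3: E → L ← U → P ← M → D ← G
  L is a collider and L is conditioned on, which opens it; U is a fork and U is not conditioned on; P is a collider and P is conditioned on, which opens it; M is a fork and M is not conditioned on; D is a collider and D is conditioned on, which opens it — no node blocks this path, so it is active.
Path 4: E ← U → D ← G
  U is a fork and U is not conditioned on; D is a collider and D is conditioned on, which opens it — no node blocks this path, so it is active.
Path 5: E ← U → G
  U is a fork and U is not conditioned on — no node blocks this path, so it is active.
Path 6: E ← U → P ← M → D ← G
  U is a fork and U is not conditioned on; P is a collider and P is conditioned on, which opens it; M is a fork and M is not conditioned on; D is a collider and D is conditioned on, which opens it — no node blocks this path, so it is active.
Because an active path exists, E and G are not d-separated.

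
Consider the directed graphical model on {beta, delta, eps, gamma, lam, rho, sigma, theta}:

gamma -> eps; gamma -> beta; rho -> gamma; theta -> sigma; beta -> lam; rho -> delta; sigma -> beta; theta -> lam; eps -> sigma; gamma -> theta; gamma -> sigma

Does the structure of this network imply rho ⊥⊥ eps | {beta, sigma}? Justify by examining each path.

No — rho and eps are not d-separated given {beta, sigma}.

We examine all 6 paths between rho and eps:
Path 1: rho → gamma → beta → lam ← theta → sigma ← eps
  beta is a chain here and beta is conditioned on, so the path is blocked at beta.
Path 2: rho → gamma → beta ← sigma ← eps
  sigma is a chain here and sigma is conditioned on, so the path is blocked at sigma.
Path 3: rho → gamma → theta → lam ← beta ← sigma ← eps
  lam is a collider here and neither lam nor any of its descendants is conditioned on, so the collider stays closed — the path is blocked at lam.
Path 4: rho → gamma → theta → sigma ← eps
  gamma is a chain and gamma is not conditioned on; theta is a chain and theta is not conditioned on; sigma is a collider and sigma is conditioned on, which opens it — no node blocks this path, so it is active.
Path 5: rho → gamma → eps
  gamma is a chain and gamma is not conditioned on — no node blocks this path, so it is active.
Path 6: rho → gamma → sigma ← eps
  gamma is a chain and gamma is not conditioned on; sigma is a collider and sigma is conditioned on, which opens it — no node blocks this path, so it is active.
Because an active path exists, rho and eps are not d-separated.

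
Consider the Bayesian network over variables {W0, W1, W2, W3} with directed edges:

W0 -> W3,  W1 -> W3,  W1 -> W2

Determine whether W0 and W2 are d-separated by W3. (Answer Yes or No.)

No

The only undirected path from W0 to W2 is:
Path 1: W0 → W3 ← W1 → W2
  W3 is a collider and W3 is conditioned on, which opens it; W1 is a fork and W1 is not conditioned on — no node blocks this path, so it is active.
Because an active path exists, W0 and W2 are not d-separated.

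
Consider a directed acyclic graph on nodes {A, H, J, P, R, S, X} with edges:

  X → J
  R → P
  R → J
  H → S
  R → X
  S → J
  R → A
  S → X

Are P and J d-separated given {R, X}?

Yes

We examine all 3 paths between P and J:
Path 1: P ← R → J
  R is a fork here and R is conditioned on, so the path is blocked at R.
Path 2: P ← R → X ← S → J
  R is a fork here and R is conditioned on, so the path is blocked at R.
Path 3: P ← R → X → J
  R is a fork here and R is conditioned on, so the path is blocked at R.
All paths are blocked; P ⊥ J | {R, X} holds.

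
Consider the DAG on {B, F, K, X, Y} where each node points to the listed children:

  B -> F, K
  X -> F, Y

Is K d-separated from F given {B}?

Yes

Only one path connects K and F:
Path 1: K ← B → F
  B is a fork here and B is conditioned on, so the path is blocked at B.
Every path is blocked, so K and F are d-separated given {B}.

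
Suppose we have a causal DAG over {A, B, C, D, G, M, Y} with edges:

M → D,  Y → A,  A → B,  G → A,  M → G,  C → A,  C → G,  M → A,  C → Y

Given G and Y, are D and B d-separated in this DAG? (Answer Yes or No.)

No

There are 4 undirected paths between D and B; checking each against the conditioning set {G, Y}:
Path 1: D ← M → G ← C → Y → A → B
  Y is a chain here and Y is conditioned on, so the path is blocked at Y.
Path 2: D ← M → G ← C → A → B
  M is a fork and M is not conditioned on; G is a collider and G is conditioned on, which opens it; C is a fork and C is not conditioned on; A is a chain and A is not conditioned on — no node blocks this path, so it is active.
Path 3: D ← M → G → A → B
  G is a chain here and G is conditioned on, so the path is blocked at G.
Path 4: D ← M → A → B
  M is a fork and M is not conditioned on; A is a chain and A is not conditioned on — no node blocks this path, so it is active.
Since the path D ← M → G ← C → A → B is active, D and B are not d-separated given {G, Y}.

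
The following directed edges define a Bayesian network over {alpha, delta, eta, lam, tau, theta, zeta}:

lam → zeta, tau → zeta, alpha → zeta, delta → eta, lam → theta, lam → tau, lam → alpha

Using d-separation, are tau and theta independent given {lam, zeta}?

3 paths connect tau and theta; each must be blocked for d-separation to hold:
Path 1: tau → zeta ← lam → theta
  lam is a fork here and lam is conditioned on, so the path is blocked at lam.
Path 2: tau → zeta ← alpha ← lam → theta
  lam is a fork here and lam is conditioned on, so the path is blocked at lam.
Path 3: tau ← lam → theta
  lam is a fork here and lam is conditioned on, so the path is blocked at lam.
All paths are blocked; tau ⊥ theta | {lam, zeta} holds.

Yes — tau and theta are d-separated given {lam, zeta}.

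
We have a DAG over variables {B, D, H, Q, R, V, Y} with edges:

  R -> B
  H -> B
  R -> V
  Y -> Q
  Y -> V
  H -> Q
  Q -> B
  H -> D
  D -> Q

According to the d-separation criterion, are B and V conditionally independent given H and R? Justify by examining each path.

No

We examine all 4 paths between B and V:
Path 1: B ← R → V
  R is a fork here and R is conditioned on, so the path is blocked at R.
Path 2: B ← H → D → Q ← Y → V
  H is a fork here and H is conditioned on, so the path is blocked at H.
Path 3: B ← H → Q ← Y → V
  H is a fork here and H is conditioned on, so the path is blocked at H.
Path 4: B ← Q ← Y → V
  Q is a chain and Q is not conditioned on; Y is a fork and Y is not conditioned on — no node blocks this path, so it is active.
At least one path is unblocked, so d-separation fails.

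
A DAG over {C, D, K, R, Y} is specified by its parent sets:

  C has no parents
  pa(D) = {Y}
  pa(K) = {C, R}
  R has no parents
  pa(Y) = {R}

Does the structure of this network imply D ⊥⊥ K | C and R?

The only undirected path from D to K is:
Path 1: D ← Y ← R → K
  R is a fork here and R is conditioned on, so the path is blocked at R.
Every path is blocked, so D and K are d-separated given {C, R}.

Yes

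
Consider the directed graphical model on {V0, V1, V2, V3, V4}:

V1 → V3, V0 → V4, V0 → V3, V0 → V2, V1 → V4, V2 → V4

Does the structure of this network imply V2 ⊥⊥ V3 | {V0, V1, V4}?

Yes

We examine all 4 paths between V2 and V3:
Path 1: V2 → V4 ← V0 → V3
  V0 is a fork here and V0 is conditioned on, so the path is blocked at V0.
Path 2: V2 → V4 ← V1 → V3
  V1 is a fork here and V1 is conditioned on, so the path is blocked at V1.
Path 3: V2 ← V0 → V4 ← V1 → V3
  V0 is a fork here and V0 is conditioned on, so the path is blocked at V0.
Path 4: V2 ← V0 → V3
  V0 is a fork here and V0 is conditioned on, so the path is blocked at V0.
All paths are blocked; V2 ⊥ V3 | {V0, V1, V4} holds.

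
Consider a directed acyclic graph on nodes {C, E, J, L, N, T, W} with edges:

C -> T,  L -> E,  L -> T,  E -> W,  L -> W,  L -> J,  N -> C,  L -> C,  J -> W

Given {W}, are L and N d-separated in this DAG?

There are 2 undirected paths between L and N; checking each against the conditioning set {W}:
  1. L → C ← N — C:collider[blocks] ⇒ blocked
  2. L → T ← C ← N — T:collider[blocks]; C:chain[open] ⇒ blocked
All paths are blocked; L ⊥ N | {W} holds.

Yes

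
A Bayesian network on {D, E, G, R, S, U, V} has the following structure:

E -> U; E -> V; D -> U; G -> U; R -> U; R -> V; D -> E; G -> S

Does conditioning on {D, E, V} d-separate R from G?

Enumerating the 3 paths from R to G and testing each for blocking by {D, E, V}:
  1. R → V ← E → U ← G — V:collider[open]; E:fork[blocks]; U:collider[blocks] ⇒ blocked
  2. R → V ← E ← D → U ← G — V:collider[open]; E:chain[blocks]; D:fork[blocks]; U:collider[blocks] ⇒ blocked
  3. R → U ← G — U:collider[blocks] ⇒ blocked
Every path is blocked, so R and G are d-separated given {D, E, V}.

Yes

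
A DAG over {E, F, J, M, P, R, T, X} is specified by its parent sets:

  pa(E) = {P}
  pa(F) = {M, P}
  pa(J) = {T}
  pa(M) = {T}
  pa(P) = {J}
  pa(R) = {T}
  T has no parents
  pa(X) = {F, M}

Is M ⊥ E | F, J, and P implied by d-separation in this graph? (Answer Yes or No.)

Yes — M and E are d-separated given {F, J, P}.

3 paths connect M and E; each must be blocked for d-separation to hold:
  1. M ← T → J → P → E — T:fork[open]; J:chain[blocks]; P:chain[blocks] ⇒ blocked
  2. M → F ← P → E — F:collider[open]; P:fork[blocks] ⇒ blocked
  3. M → X ← F ← P → E — X:collider[blocks]; F:chain[blocks]; P:fork[blocks] ⇒ blocked
All paths are blocked; M ⊥ E | {F, J, P} holds.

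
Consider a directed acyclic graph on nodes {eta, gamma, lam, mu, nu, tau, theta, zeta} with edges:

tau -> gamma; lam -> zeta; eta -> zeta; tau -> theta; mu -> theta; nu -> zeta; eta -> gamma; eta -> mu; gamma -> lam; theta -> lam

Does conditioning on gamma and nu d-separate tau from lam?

No — tau and lam are not d-separated given {gamma, nu}.

Enumerating the 6 paths from tau to lam and testing each for blocking by {gamma, nu}:
  1. tau → theta ← mu ← eta → gamma → lam — theta:collider[blocks]; mu:chain[open]; eta:fork[open]; gamma:chain[blocks] ⇒ blocked
  2. tau → theta ← mu ← eta → zeta ← lam — theta:collider[blocks]; mu:chain[open]; eta:fork[open]; zeta:collider[blocks] ⇒ blocked
  3. tau → theta → lam — theta:chain[open] ⇒ active
  4. tau → gamma → lam — gamma:chain[blocks] ⇒ blocked
  5. tau → gamma ← eta → mu → theta → lam — gamma:collider[open]; eta:fork[open]; mu:chain[open]; theta:chain[open] ⇒ active
  6. tau → gamma ← eta → zeta ← lam — gamma:collider[open]; eta:fork[open]; zeta:collider[blocks] ⇒ blocked
Since the path tau → theta → lam is active, tau and lam are not d-separated given {gamma, nu}.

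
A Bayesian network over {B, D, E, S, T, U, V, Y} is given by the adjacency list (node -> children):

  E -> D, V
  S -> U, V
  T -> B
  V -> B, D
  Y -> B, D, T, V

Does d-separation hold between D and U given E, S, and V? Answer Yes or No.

Yes

There are 5 undirected paths between D and U; checking each against the conditioning set {E, S, V}:
Path 1: D ← Y → V ← S → U
  S is a fork here and S is conditioned on, so the path is blocked at S.
Path 2: D ← Y → T → B ← V ← S → U
  B is a collider here and neither B nor any of its descendants is conditioned on, so the collider stays closed — the path is blocked at B.
Path 3: D ← Y → B ← V ← S → U
  B is a collider here and neither B nor any of its descendants is conditioned on, so the collider stays closed — the path is blocked at B.
Path 4: D ← E → V ← S → U
  E is a fork here and E is conditioned on, so the path is blocked at E.
Path 5: D ← V ← S → U
  V is a chain here and V is conditioned on, so the path is blocked at V.
Every path is blocked, so D and U are d-separated given {E, S, V}.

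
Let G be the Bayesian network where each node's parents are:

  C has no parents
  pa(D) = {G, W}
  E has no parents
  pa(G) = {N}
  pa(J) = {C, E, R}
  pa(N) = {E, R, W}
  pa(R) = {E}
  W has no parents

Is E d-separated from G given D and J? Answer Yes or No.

No

There are 6 undirected paths between E and G; checking each against the conditioning set {D, J}:
  1. E → N → G — N:chain[open] ⇒ active
  2. E → N ← W → D ← G — N:collider[open]; W:fork[open]; D:collider[open] ⇒ active
  3. E → J ← R → N → G — J:collider[open]; R:fork[open]; N:chain[open] ⇒ active
  4. E → J ← R → N ← W → D ← G — J:collider[open]; R:fork[open]; N:collider[open]; W:fork[open]; D:collider[open] ⇒ active
  5. E → R → N → G — R:chain[open]; N:chain[open] ⇒ active
  6. E → R → N ← W → D ← G — R:chain[open]; N:collider[open]; W:fork[open]; D:collider[open] ⇒ active
Since the path E → N → G is active, E and G are not d-separated given {D, J}.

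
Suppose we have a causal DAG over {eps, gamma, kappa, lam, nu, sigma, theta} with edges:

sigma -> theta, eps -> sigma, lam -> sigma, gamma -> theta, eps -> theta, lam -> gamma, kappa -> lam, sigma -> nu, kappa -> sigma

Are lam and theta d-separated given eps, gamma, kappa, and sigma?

Yes

Enumerating the 5 paths from lam to theta and testing each for blocking by {eps, gamma, kappa, sigma}:
Path 1: lam → gamma → theta
  gamma is a chain here and gamma is conditioned on, so the path is blocked at gamma.
Path 2: lam → sigma ← eps → theta
  eps is a fork here and eps is conditioned on, so the path is blocked at eps.
Path 3: lam → sigma → theta
  sigma is a chain here and sigma is conditioned on, so the path is blocked at sigma.
Path 4: lam ← kappa → sigma ← eps → theta
  kappa is a fork here and kappa is conditioned on, so the path is blocked at kappa.
Path 5: lam ← kappa → sigma → theta
  kappa is a fork here and kappa is conditioned on, so the path is blocked at kappa.
Since every path is blocked, d-separation holds.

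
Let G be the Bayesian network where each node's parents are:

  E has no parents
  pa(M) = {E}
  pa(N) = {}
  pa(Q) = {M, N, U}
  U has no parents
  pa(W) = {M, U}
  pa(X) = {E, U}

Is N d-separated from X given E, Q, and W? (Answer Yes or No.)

There are 4 undirected paths between N and X; checking each against the conditioning set {E, Q, W}:
Path 1: N → Q ← M ← E → X
  E is a fork here and E is conditioned on, so the path is blocked at E.
Path 2: N → Q ← M → W ← U → X
  Q is a collider and Q is conditioned on, which opens it; M is a fork and M is not conditioned on; W is a collider and W is conditioned on, which opens it; U is a fork and U is not conditioned on — no node blocks this path, so it is active.
Path 3: N → Q ← U → X
  Q is a collider and Q is conditioned on, which opens it; U is a fork and U is not conditioned on — no node blocks this path, so it is active.
Path 4: N → Q ← U → W ← M ← E → X
  E is a fork here and E is conditioned on, so the path is blocked at E.
Since the path N → Q ← M → W ← U → X is active, N and X are not d-separated given {E, Q, W}.

No — N and X are not d-separated given {E, Q, W}.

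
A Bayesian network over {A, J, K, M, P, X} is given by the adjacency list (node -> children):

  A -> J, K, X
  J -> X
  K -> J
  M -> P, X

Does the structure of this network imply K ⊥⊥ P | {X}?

No

We examine all 4 paths between K and P:
Path 1: K ← A → X ← M → P
  A is a fork and A is not conditioned on; X is a collider and X is conditioned on, which opens it; M is a fork and M is not conditioned on — no node blocks this path, so it is active.
Path 2: K ← A → J → X ← M → P
  A is a fork and A is not conditioned on; J is a chain and J is not conditioned on; X is a collider and X is conditioned on, which opens it; M is a fork and M is not conditioned on — no node blocks this path, so it is active.
Path 3: K → J ← A → X ← M → P
  J is a collider and its descendant X is conditioned on, which opens it; A is a fork and A is not conditioned on; X is a collider and X is conditioned on, which opens it; M is a fork and M is not conditioned on — no node blocks this path, so it is active.
Path 4: K → J → X ← M → P
  J is a chain and J is not conditioned on; X is a collider and X is conditioned on, which opens it; M is a fork and M is not conditioned on — no node blocks this path, so it is active.
Because an active path exists, K and P are not d-separated.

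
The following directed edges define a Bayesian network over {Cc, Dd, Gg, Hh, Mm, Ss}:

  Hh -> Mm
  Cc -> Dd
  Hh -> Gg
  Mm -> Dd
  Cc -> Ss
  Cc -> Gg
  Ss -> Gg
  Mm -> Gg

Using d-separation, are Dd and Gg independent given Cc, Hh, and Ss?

No

There are 4 undirected paths between Dd and Gg; checking each against the conditioning set {Cc, Hh, Ss}:
  1. Dd ← Cc → Gg — Cc:fork[blocks] ⇒ blocked
  2. Dd ← Cc → Ss → Gg — Cc:fork[blocks]; Ss:chain[blocks] ⇒ blocked
  3. Dd ← Mm ← Hh → Gg — Mm:chain[open]; Hh:fork[blocks] ⇒ blocked
  4. Dd ← Mm → Gg — Mm:fork[open] ⇒ active
Since the path Dd ← Mm → Gg is active, Dd and Gg are not d-separated given {Cc, Hh, Ss}.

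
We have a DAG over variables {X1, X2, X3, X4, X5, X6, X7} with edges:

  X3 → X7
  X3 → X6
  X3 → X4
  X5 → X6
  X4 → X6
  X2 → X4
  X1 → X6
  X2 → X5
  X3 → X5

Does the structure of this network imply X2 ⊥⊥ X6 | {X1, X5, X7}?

We examine all 6 paths between X2 and X6:
Path 1: X2 → X5 ← X3 → X4 → X6
  X5 is a collider and X5 is conditioned on, which opens it; X3 is a fork and X3 is not conditioned on; X4 is a chain and X4 is not conditioned on — no node blocks this path, so it is active.
Path 2: X2 → X5 ← X3 → X6
  X5 is a collider and X5 is conditioned on, which opens it; X3 is a fork and X3 is not conditioned on — no node blocks this path, so it is active.
Path 3: X2 → X5 → X6
  X5 is a chain here and X5 is conditioned on, so the path is blocked at X5.
Path 4: X2 → X4 ← X3 → X5 → X6
  X4 is a collider here and neither X4 nor any of its descendants is conditioned on, so the collider stays closed — the path is blocked at X4.
Path 5: X2 → X4 ← X3 → X6
  X4 is a collider here and neither X4 nor any of its descendants is conditioned on, so the collider stays closed — the path is blocked at X4.
Path 6: X2 → X4 → X6
  X4 is a chain and X4 is not conditioned on — no node blocks this path, so it is active.
Because an active path exists, X2 and X6 are not d-separated.

No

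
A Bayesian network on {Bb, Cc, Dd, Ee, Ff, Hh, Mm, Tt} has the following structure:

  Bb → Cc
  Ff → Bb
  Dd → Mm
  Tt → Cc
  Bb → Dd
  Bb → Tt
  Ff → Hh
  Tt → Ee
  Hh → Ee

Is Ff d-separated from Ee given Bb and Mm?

3 paths connect Ff and Ee; each must be blocked for d-separation to hold:
Path 1: Ff → Hh → Ee
  Hh is a chain and Hh is not conditioned on — no node blocks this path, so it is active.
Path 2: Ff → Bb → Cc ← Tt → Ee
  Bb is a chain here and Bb is conditioned on, so the path is blocked at Bb.
Path 3: Ff → Bb → Tt → Ee
  Bb is a chain here and Bb is conditioned on, so the path is blocked at Bb.
At least one path is unblocked, so d-separation fails.

No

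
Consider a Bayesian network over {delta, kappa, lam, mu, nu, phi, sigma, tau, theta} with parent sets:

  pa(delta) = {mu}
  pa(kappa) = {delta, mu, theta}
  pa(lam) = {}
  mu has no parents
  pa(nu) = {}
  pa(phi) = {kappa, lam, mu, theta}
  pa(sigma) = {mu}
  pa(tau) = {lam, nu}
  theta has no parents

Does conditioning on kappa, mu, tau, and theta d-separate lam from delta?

Yes

We examine all 6 paths between lam and delta:
  1. lam → phi ← mu → delta — phi:collider[blocks]; mu:fork[blocks] ⇒ blocked
  2. lam → phi ← mu → kappa ← delta — phi:collider[blocks]; mu:fork[blocks]; kappa:collider[open] ⇒ blocked
  3. lam → phi ← theta → kappa ← delta — phi:collider[blocks]; theta:fork[blocks]; kappa:collider[open] ⇒ blocked
  4. lam → phi ← theta → kappa ← mu → delta — phi:collider[blocks]; theta:fork[blocks]; kappa:collider[open]; mu:fork[blocks] ⇒ blocked
  5. lam → phi ← kappa ← delta — phi:collider[blocks]; kappa:chain[blocks] ⇒ blocked
  6. lam → phi ← kappa ← mu → delta — phi:collider[blocks]; kappa:chain[blocks]; mu:fork[blocks] ⇒ blocked
Every path is blocked, so lam and delta are d-separated given {kappa, mu, tau, theta}.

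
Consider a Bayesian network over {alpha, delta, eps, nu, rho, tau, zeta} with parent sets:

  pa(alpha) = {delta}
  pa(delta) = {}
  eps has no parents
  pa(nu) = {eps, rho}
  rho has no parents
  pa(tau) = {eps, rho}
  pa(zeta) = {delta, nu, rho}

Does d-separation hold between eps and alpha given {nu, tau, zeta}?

No — eps and alpha are not d-separated given {nu, tau, zeta}.

There are 4 undirected paths between eps and alpha; checking each against the conditioning set {nu, tau, zeta}:
Path 1: eps → nu → zeta ← delta → alpha
  nu is a chain here and nu is conditioned on, so the path is blocked at nu.
Path 2: eps → nu ← rho → zeta ← delta → alpha
  nu is a collider and nu is conditioned on, which opens it; rho is a fork and rho is not conditioned on; zeta is a collider and zeta is conditioned on, which opens it; delta is a fork and delta is not conditioned on — no node blocks this path, so it is active.
Path 3: eps → tau ← rho → zeta ← delta → alpha
  tau is a collider and tau is conditioned on, which opens it; rho is a fork and rho is not conditioned on; zeta is a collider and zeta is conditioned on, which opens it; delta is a fork and delta is not conditioned on — no node blocks this path, so it is active.
Path 4: eps → tau ← rho → nu → zeta ← delta → alpha
  nu is a chain here and nu is conditioned on, so the path is blocked at nu.
Since the path eps → nu ← rho → zeta ← delta → alpha is active, eps and alpha are not d-separated given {nu, tau, zeta}.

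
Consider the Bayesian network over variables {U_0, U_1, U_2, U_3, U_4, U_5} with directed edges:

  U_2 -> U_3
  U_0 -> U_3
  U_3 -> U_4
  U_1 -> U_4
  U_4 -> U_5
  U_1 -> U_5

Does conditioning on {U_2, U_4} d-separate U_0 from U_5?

There are 2 undirected paths between U_0 and U_5; checking each against the conditioning set {U_2, U_4}:
Path 1: U_0 → U_3 → U_4 → U_5
  U_4 is a chain here and U_4 is conditioned on, so the path is blocked at U_4.
Path 2: U_0 → U_3 → U_4 ← U_1 → U_5
  U_3 is a chain and U_3 is not conditioned on; U_4 is a collider and U_4 is conditioned on, which opens it; U_1 is a fork and U_1 is not conditioned on — no node blocks this path, so it is active.
Since the path U_0 → U_3 → U_4 ← U_1 → U_5 is active, U_0 and U_5 are not d-separated given {U_2, U_4}.

No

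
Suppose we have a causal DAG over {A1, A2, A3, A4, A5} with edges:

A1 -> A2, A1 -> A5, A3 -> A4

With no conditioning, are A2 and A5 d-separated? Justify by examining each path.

The only undirected path from A2 to A5 is:
Path 1: A2 ← A1 → A5
  A1 is a fork and A1 is not conditioned on — no node blocks this path, so it is active.
At least one path is unblocked, so d-separation fails.

No — A2 and A5 are not d-separated given ∅.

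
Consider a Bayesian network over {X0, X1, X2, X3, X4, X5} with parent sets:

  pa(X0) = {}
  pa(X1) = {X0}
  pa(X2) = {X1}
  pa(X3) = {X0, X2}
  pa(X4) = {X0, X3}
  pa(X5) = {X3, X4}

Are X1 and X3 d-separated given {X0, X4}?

We examine all 4 paths between X1 and X3:
Path 1: X1 ← X0 → X3
  X0 is a fork here and X0 is conditioned on, so the path is blocked at X0.
Path 2: X1 ← X0 → X4 ← X3
  X0 is a fork here and X0 is conditioned on, so the path is blocked at X0.
Path 3: X1 ← X0 → X4 → X5 ← X3
  X0 is a fork here and X0 is conditioned on, so the path is blocked at X0.
Path 4: X1 → X2 → X3
  X2 is a chain and X2 is not conditioned on — no node blocks this path, so it is active.
Because an active path exists, X1 and X3 are not d-separated.

No — X1 and X3 are not d-separated given {X0, X4}.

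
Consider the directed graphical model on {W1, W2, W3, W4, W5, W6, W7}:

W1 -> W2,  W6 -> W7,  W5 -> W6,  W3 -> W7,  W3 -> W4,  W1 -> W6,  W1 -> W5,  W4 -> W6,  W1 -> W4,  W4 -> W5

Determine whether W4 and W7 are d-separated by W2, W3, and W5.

No — W4 and W7 are not d-separated given {W2, W3, W5}.

6 paths connect W4 and W7; each must be blocked for d-separation to hold:
Path 1: W4 → W6 → W7
  W6 is a chain and W6 is not conditioned on — no node blocks this path, so it is active.
Path 2: W4 → W5 → W6 → W7
  W5 is a chain here and W5 is conditioned on, so the path is blocked at W5.
Path 3: W4 → W5 ← W1 → W6 → W7
  W5 is a collider and W5 is conditioned on, which opens it; W1 is a fork and W1 is not conditioned on; W6 is a chain and W6 is not conditioned on — no node blocks this path, so it is active.
Path 4: W4 ← W3 → W7
  W3 is a fork here and W3 is conditioned on, so the path is blocked at W3.
Path 5: W4 ← W1 → W6 → W7
  W1 is a fork and W1 is not conditioned on; W6 is a chain and W6 is not conditioned on — no node blocks this path, so it is active.
Path 6: W4 ← W1 → W5 → W6 → W7
  W5 is a chain here and W5 is conditioned on, so the path is blocked at W5.
At least one path is unblocked, so d-separation fails.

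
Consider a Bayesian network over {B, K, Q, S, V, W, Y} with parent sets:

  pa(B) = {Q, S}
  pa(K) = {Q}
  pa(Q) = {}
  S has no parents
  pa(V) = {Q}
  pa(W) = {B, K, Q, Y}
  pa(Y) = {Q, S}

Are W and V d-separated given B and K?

6 paths connect W and V; each must be blocked for d-separation to hold:
Path 1: W ← B ← Q → V
  B is a chain here and B is conditioned on, so the path is blocked at B.
Path 2: W ← B ← S → Y ← Q → V
  B is a chain here and B is conditioned on, so the path is blocked at B.
Path 3: W ← Q → V
  Q is a fork and Q is not conditioned on — no node blocks this path, so it is active.
Path 4: W ← Y ← Q → V
  Y is a chain and Y is not conditioned on; Q is a fork and Q is not conditioned on — no node blocks this path, so it is active.
Path 5: W ← Y ← S → B ← Q → V
  Y is a chain and Y is not conditioned on; S is a fork and S is not conditioned on; B is a collider and B is conditioned on, which opens it; Q is a fork and Q is not conditioned on — no node blocks this path, so it is active.
Path 6: W ← K ← Q → V
  K is a chain here and K is conditioned on, so the path is blocked at K.
Since the path W ← Q → V is active, W and V are not d-separated given {B, K}.

No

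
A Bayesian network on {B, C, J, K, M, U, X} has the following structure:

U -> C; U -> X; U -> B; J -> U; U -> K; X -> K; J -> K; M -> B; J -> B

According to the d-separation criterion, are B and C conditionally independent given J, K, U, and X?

Yes — B and C are d-separated given {J, K, U, X}.

There are 4 undirected paths between B and C; checking each against the conditioning set {J, K, U, X}:
  1. B ← J → K ← U → C — J:fork[blocks]; K:collider[open]; U:fork[blocks] ⇒ blocked
  2. B ← J → K ← X ← U → C — J:fork[blocks]; K:collider[open]; X:chain[blocks]; U:fork[blocks] ⇒ blocked
  3. B ← J → U → C — J:fork[blocks]; U:chain[blocks] ⇒ blocked
  4. B ← U → C — U:fork[blocks] ⇒ blocked
Every path is blocked, so B and C are d-separated given {J, K, U, X}.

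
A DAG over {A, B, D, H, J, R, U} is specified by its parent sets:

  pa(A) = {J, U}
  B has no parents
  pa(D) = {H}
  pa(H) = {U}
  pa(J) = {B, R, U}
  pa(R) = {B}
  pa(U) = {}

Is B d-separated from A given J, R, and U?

Yes

4 paths connect B and A; each must be blocked for d-separation to hold:
Path 1: B → R → J → A
  R is a chain here and R is conditioned on, so the path is blocked at R.
Path 2: B → R → J ← U → A
  R is a chain here and R is conditioned on, so the path is blocked at R.
Path 3: B → J → A
  J is a chain here and J is conditioned on, so the path is blocked at J.
Path 4: B → J ← U → A
  U is a fork here and U is conditioned on, so the path is blocked at U.
Every path is blocked, so B and A are d-separated given {J, R, U}.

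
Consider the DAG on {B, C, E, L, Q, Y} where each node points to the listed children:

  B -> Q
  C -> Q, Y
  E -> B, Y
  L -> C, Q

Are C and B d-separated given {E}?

Yes — C and B are d-separated given {E}.

3 paths connect C and B; each must be blocked for d-separation to hold:
  1. C → Q ← B — Q:collider[blocks] ⇒ blocked
  2. C → Y ← E → B — Y:collider[blocks]; E:fork[blocks] ⇒ blocked
  3. C ← L → Q ← B — L:fork[open]; Q:collider[blocks] ⇒ blocked
Every path is blocked, so C and B are d-separated given {E}.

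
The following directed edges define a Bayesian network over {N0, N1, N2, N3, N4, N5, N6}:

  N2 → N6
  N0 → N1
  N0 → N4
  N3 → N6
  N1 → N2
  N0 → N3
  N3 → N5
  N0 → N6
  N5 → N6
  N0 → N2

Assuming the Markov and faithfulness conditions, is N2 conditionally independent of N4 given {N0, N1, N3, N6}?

Enumerating the 5 paths from N2 to N4 and testing each for blocking by {N0, N1, N3, N6}:
  1. N2 → N6 ← N0 → N4 — N6:collider[open]; N0:fork[blocks] ⇒ blocked
  2. N2 → N6 ← N3 ← N0 → N4 — N6:collider[open]; N3:chain[blocks]; N0:fork[blocks] ⇒ blocked
  3. N2 → N6 ← N5 ← N3 ← N0 → N4 — N6:collider[open]; N5:chain[open]; N3:chain[blocks]; N0:fork[blocks] ⇒ blocked
  4. N2 ← N0 → N4 — N0:fork[blocks] ⇒ blocked
  5. N2 ← N1 ← N0 → N4 — N1:chain[blocks]; N0:fork[blocks] ⇒ blocked
Since every path is blocked, d-separation holds.

Yes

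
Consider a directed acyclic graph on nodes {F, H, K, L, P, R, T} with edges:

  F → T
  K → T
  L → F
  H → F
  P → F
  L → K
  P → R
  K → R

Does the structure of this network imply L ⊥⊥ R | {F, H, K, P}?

Yes

Enumerating the 4 paths from L to R and testing each for blocking by {F, H, K, P}:
Path 1: L → F ← P → R
  P is a fork here and P is conditioned on, so the path is blocked at P.
Path 2: L → F → T ← K → R
  F is a chain here and F is conditioned on, so the path is blocked at F.
Path 3: L → K → T ← F ← P → R
  K is a chain here and K is conditioned on, so the path is blocked at K.
Path 4: L → K → R
  K is a chain here and K is conditioned on, so the path is blocked at K.
Since every path is blocked, d-separation holds.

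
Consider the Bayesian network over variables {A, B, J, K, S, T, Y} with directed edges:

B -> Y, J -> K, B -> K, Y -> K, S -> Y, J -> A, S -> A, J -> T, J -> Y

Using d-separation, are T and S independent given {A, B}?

Enumerating the 4 paths from T to S and testing each for blocking by {A, B}:
  1. T ← J → K ← B → Y ← S — J:fork[open]; K:collider[blocks]; B:fork[blocks]; Y:collider[blocks] ⇒ blocked
  2. T ← J → K ← Y ← S — J:fork[open]; K:collider[blocks]; Y:chain[open] ⇒ blocked
  3. T ← J → Y ← S — J:fork[open]; Y:collider[blocks] ⇒ blocked
  4. T ← J → A ← S — J:fork[open]; A:collider[open] ⇒ active
At least one path is unblocked, so d-separation fails.

No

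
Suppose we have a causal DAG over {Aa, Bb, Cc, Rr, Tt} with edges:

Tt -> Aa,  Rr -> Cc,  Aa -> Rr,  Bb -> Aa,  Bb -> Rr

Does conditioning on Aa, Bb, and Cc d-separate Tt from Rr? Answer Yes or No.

Yes

We examine all 2 paths between Tt and Rr:
Path 1: Tt → Aa → Rr
  Aa is a chain here and Aa is conditioned on, so the path is blocked at Aa.
Path 2: Tt → Aa ← Bb → Rr
  Bb is a fork here and Bb is conditioned on, so the path is blocked at Bb.
All paths are blocked; Tt ⊥ Rr | {Aa, Bb, Cc} holds.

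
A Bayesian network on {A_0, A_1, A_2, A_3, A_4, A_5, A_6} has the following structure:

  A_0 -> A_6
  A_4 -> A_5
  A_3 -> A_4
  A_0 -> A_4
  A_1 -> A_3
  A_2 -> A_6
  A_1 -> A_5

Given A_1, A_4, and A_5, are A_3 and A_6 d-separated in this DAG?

No

We examine all 2 paths between A_3 and A_6:
  1. A_3 → A_4 ← A_0 → A_6 — A_4:collider[open]; A_0:fork[open] ⇒ active
  2. A_3 ← A_1 → A_5 ← A_4 ← A_0 → A_6 — A_1:fork[blocks]; A_5:collider[open]; A_4:chain[blocks]; A_0:fork[open] ⇒ blocked
Since the path A_3 → A_4 ← A_0 → A_6 is active, A_3 and A_6 are not d-separated given {A_1, A_4, A_5}.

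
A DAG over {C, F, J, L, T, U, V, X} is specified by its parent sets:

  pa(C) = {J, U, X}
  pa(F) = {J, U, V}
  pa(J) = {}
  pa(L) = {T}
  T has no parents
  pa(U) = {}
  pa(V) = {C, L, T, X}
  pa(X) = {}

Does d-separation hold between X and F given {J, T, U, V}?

Yes

6 paths connect X and F; each must be blocked for d-separation to hold:
Path 1: X → C ← J → F
  J is a fork here and J is conditioned on, so the path is blocked at J.
Path 2: X → C ← U → F
  U is a fork here and U is conditioned on, so the path is blocked at U.
Path 3: X → C → V → F
  V is a chain here and V is conditioned on, so the path is blocked at V.
Path 4: X → V ← C ← J → F
  J is a fork here and J is conditioned on, so the path is blocked at J.
Path 5: X → V ← C ← U → F
  U is a fork here and U is conditioned on, so the path is blocked at U.
Path 6: X → V → F
  V is a chain here and V is conditioned on, so the path is blocked at V.
All paths are blocked; X ⊥ F | {J, T, U, V} holds.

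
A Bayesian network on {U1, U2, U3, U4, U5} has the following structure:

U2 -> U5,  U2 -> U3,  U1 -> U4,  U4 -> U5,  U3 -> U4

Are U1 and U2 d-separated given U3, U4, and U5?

Yes

2 paths connect U1 and U2; each must be blocked for d-separation to hold:
  1. U1 → U4 → U5 ← U2 — U4:chain[blocks]; U5:collider[open] ⇒ blocked
  2. U1 → U4 ← U3 ← U2 — U4:collider[open]; U3:chain[blocks] ⇒ blocked
All paths are blocked; U1 ⊥ U2 | {U3, U4, U5} holds.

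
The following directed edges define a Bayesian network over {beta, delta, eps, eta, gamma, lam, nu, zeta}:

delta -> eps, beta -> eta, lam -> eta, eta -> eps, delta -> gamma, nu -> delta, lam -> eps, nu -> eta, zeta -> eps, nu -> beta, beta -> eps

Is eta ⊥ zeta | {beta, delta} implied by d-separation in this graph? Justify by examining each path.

Yes

There are 6 undirected paths between eta and zeta; checking each against the conditioning set {beta, delta}:
Path 1: eta → eps ← zeta
  eps is a collider here and neither eps nor any of its descendants is conditioned on, so the collider stays closed — the path is blocked at eps.
Path 2: eta ← lam → eps ← zeta
  eps is a collider here and neither eps nor any of its descendants is conditioned on, so the collider stays closed — the path is blocked at eps.
Path 3: eta ← beta → eps ← zeta
  beta is a fork here and beta is conditioned on, so the path is blocked at beta.
Path 4: eta ← beta ← nu → delta → eps ← zeta
  beta is a chain here and beta is conditioned on, so the path is blocked at beta.
Path 5: eta ← nu → delta → eps ← zeta
  delta is a chain here and delta is conditioned on, so the path is blocked at delta.
Path 6: eta ← nu → beta → eps ← zeta
  beta is a chain here and beta is conditioned on, so the path is blocked at beta.
Since every path is blocked, d-separation holds.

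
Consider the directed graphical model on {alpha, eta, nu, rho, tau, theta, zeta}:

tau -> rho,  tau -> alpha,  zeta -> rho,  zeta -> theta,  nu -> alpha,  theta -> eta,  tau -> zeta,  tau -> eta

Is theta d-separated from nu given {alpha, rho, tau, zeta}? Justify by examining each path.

Enumerating the 3 paths from theta to nu and testing each for blocking by {alpha, rho, tau, zeta}:
Path 1: theta ← zeta → rho ← tau → alpha ← nu
  zeta is a fork here and zeta is conditioned on, so the path is blocked at zeta.
Path 2: theta ← zeta ← tau → alpha ← nu
  zeta is a chain here and zeta is conditioned on, so the path is blocked at zeta.
Path 3: theta → eta ← tau → alpha ← nu
  eta is a collider here and neither eta nor any of its descendants is conditioned on, so the collider stays closed — the path is blocked at eta.
Since every path is blocked, d-separation holds.

Yes — theta and nu are d-separated given {alpha, rho, tau, zeta}.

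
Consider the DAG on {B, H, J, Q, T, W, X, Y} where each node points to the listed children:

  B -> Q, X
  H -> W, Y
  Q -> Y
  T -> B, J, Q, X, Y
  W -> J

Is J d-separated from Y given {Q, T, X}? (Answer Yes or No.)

Enumerating the 5 paths from J to Y and testing each for blocking by {Q, T, X}:
  1. J ← T → Y — T:fork[blocks] ⇒ blocked
  2. J ← T → X ← B → Q → Y — T:fork[blocks]; X:collider[open]; B:fork[open]; Q:chain[blocks] ⇒ blocked
  3. J ← T → Q → Y — T:fork[blocks]; Q:chain[blocks] ⇒ blocked
  4. J ← T → B → Q → Y — T:fork[blocks]; B:chain[open]; Q:chain[blocks] ⇒ blocked
  5. J ← W ← H → Y — W:chain[open]; H:fork[open] ⇒ active
At least one path is unblocked, so d-separation fails.

No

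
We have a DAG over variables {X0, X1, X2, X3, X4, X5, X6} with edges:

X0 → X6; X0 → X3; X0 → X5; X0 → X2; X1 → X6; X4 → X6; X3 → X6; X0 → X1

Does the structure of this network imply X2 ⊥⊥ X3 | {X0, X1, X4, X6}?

Yes

Enumerating the 3 paths from X2 to X3 and testing each for blocking by {X0, X1, X4, X6}:
Path 1: X2 ← X0 → X1 → X6 ← X3
  X0 is a fork here and X0 is conditioned on, so the path is blocked at X0.
Path 2: X2 ← X0 → X6 ← X3
  X0 is a fork here and X0 is conditioned on, so the path is blocked at X0.
Path 3: X2 ← X0 → X3
  X0 is a fork here and X0 is conditioned on, so the path is blocked at X0.
All paths are blocked; X2 ⊥ X3 | {X0, X1, X4, X6} holds.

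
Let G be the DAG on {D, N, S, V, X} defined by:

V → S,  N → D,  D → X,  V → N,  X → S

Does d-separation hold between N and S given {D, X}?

Enumerating the 2 paths from N to S and testing each for blocking by {D, X}:
Path 1: N → D → X → S
  D is a chain here and D is conditioned on, so the path is blocked at D.
Path 2: N ← V → S
  V is a fork and V is not conditioned on — no node blocks this path, so it is active.
Because an active path exists, N and S are not d-separated.

No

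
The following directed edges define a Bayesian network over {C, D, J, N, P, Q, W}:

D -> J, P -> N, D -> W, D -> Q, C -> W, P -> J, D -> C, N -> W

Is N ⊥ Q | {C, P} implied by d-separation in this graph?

Enumerating the 3 paths from N to Q and testing each for blocking by {C, P}:
Path 1: N → W ← C ← D → Q
  W is a collider here and neither W nor any of its descendants is conditioned on, so the collider stays closed — the path is blocked at W.
Path 2: N → W ← D → Q
  W is a collider here and neither W nor any of its descendants is conditioned on, so the collider stays closed — the path is blocked at W.
Path 3: N ← P → J ← D → Q
  P is a fork here and P is conditioned on, so the path is blocked at P.
Every path is blocked, so N and Q are d-separated given {C, P}.

Yes — N and Q are d-separated given {C, P}.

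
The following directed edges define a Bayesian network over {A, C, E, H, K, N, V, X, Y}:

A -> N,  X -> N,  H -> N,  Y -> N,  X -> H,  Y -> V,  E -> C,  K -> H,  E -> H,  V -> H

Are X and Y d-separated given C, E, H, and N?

4 paths connect X and Y; each must be blocked for d-separation to hold:
  1. X → H → N ← Y — H:chain[blocks]; N:collider[open] ⇒ blocked
  2. X → H ← V ← Y — H:collider[open]; V:chain[open] ⇒ active
  3. X → N ← H ← V ← Y — N:collider[open]; H:chain[blocks]; V:chain[open] ⇒ blocked
  4. X → N ← Y — N:collider[open] ⇒ active
Since the path X → H ← V ← Y is active, X and Y are not d-separated given {C, E, H, N}.

No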